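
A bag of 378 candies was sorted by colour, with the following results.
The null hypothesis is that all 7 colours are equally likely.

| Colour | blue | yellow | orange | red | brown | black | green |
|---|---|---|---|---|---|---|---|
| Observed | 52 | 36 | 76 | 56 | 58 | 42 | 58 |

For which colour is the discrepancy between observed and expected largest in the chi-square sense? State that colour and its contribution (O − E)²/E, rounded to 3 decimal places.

Under H₀ each category has probability 1/7, so each expected count is 378/7 = 54.
blue: (52 − 54)²/54 = 4/54 = 0.0741
yellow: (36 − 54)²/54 = 324/54 = 6.0000
orange: (76 − 54)²/54 = 484/54 = 8.9630
red: (56 − 54)²/54 = 4/54 = 0.0741
brown: (58 − 54)²/54 = 16/54 = 0.2963
black: (42 − 54)²/54 = 144/54 = 2.6667
green: (58 − 54)²/54 = 16/54 = 0.2963
The largest term is for orange: 8.963.

orange, 8.963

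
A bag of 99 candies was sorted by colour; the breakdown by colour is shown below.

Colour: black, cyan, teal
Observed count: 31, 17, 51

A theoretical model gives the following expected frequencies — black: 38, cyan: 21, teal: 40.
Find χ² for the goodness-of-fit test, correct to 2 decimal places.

5.08

black: (31 − 38)²/38 = 49/38 = 1.289
cyan: (17 − 21)²/21 = 16/21 = 0.762
teal: (51 − 40)²/40 = 121/40 = 3.025
Sum = 5.08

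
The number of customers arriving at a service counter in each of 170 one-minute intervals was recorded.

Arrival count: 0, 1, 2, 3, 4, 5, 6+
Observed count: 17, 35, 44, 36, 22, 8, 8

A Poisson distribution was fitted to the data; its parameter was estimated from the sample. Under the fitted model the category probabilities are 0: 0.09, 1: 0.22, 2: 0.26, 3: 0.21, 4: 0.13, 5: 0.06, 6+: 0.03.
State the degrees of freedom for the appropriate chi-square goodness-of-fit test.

5

There are k = 7 categories and 1 parameter estimated from the data, so df = 7 − 1 − 1 = 5.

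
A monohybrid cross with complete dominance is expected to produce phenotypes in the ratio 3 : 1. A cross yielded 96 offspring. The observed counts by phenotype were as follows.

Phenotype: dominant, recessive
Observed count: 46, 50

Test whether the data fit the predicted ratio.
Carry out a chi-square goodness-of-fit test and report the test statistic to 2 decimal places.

Ratio total = 4. Expected counts: 96×3/4 = 72, 96×1/4 = 24.
cat            O        E   (O−E)²/E
dominant      46       72      9.389
recessive     50       24     28.167
Sum = 37.56

37.56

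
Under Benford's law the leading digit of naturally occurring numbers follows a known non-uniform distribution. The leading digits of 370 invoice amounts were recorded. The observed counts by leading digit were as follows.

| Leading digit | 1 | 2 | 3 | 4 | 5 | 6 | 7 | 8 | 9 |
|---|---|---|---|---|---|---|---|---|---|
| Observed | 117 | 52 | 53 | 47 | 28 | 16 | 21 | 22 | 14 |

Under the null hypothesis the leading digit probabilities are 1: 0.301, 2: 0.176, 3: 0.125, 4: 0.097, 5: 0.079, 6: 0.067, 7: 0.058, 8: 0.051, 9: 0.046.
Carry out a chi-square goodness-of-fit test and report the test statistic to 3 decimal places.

Expected counts E_i = n·p_i: 370×0.301 = 111.37, 370×0.176 = 65.12, 370×0.125 = 46.25, 370×0.097 = 35.89, 370×0.079 = 29.23, 370×0.067 = 24.79, 370×0.058 = 21.46, 370×0.051 = 18.87, 370×0.046 = 17.02.
cat         O        E   (O−E)²/E
1         117   111.37     0.2846
2          52    65.12     2.6433
3          53    46.25     0.9851
4          47    35.89     3.4392
5          28    29.23     0.0518
6          16    24.79     3.1167
7          21    21.46     0.0099
8          22    18.87     0.5192
9          14    17.02     0.5359
Sum = 11.586

11.586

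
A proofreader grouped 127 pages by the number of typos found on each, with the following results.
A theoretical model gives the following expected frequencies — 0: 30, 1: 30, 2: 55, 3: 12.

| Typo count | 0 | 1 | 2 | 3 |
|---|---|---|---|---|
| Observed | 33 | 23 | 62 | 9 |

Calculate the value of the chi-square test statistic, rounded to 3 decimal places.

3.574

0: (33 − 30)²/30 = 9/30 = 0.3000
1: (23 − 30)²/30 = 49/30 = 1.6333
2: (62 − 55)²/55 = 49/55 = 0.8909
3: (9 − 12)²/12 = 9/12 = 0.7500
Sum = 3.574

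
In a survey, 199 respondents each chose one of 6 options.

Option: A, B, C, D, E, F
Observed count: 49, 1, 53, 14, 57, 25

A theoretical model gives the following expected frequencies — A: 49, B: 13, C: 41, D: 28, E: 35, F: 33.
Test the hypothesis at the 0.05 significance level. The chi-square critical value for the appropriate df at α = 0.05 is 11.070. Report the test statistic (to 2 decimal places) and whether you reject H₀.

37.36; reject

cat         O        E   (O−E)²/E
A          49       49      0.000
B           1       13     11.077
C          53       41      3.512
D          14       28      7.000
E          57       35     13.829
F          25       33      1.939
Sum = 37.36
df = 5. Since 37.36 > 11.070, we reject H₀.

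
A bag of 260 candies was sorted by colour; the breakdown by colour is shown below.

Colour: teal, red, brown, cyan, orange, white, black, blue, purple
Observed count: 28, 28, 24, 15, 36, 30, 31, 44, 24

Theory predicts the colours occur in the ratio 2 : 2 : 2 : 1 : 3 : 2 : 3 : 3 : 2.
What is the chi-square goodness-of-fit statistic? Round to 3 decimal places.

Ratio total = 20. Expected counts: 260×2/20 = 26, 260×2/20 = 26, 260×2/20 = 26, 260×1/20 = 13, 260×3/20 = 39, 260×2/20 = 26, 260×3/20 = 39, 260×3/20 = 39, 260×2/20 = 26.
χ² = (28−26)²/26 + (28−26)²/26 + (24−26)²/26 + (15−13)²/13 + (36−39)²/39 + (30−26)²/26 + (31−39)²/39 + (44−39)²/39 + (24−26)²/26
   = 0.1538 + 0.1538 + 0.1538 + 0.3077 + 0.2308 + 0.6154 + 1.6410 + 0.6410 + 0.1538
Sum = 4.051

4.051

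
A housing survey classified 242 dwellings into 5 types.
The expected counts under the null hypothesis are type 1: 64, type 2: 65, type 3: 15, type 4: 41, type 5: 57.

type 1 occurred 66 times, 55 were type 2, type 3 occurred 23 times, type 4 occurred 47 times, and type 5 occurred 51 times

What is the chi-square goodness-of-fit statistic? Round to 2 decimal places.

type 1: (66 − 64)²/64 = 4/64 = 0.063
type 2: (55 − 65)²/65 = 100/65 = 1.538
type 3: (23 − 15)²/15 = 64/15 = 4.267
type 4: (47 − 41)²/41 = 36/41 = 0.878
type 5: (51 − 57)²/57 = 36/57 = 0.632
Sum = 7.38

7.38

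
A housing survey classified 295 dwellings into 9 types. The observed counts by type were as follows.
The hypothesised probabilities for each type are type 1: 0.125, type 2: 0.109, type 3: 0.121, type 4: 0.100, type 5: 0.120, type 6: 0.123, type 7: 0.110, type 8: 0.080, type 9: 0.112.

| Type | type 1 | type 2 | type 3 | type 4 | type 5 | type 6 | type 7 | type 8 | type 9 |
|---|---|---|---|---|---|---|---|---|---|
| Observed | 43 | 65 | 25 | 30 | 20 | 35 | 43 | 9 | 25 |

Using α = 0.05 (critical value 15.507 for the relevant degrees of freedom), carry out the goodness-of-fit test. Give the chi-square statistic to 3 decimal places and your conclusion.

Expected counts E_i = n·p_i: 295×0.125 = 36.875, 295×0.109 = 32.155, 295×0.121 = 35.695, 295×0.100 = 29.5, 295×0.120 = 35.4, 295×0.123 = 36.285, 295×0.110 = 32.45, 295×0.080 = 23.6, 295×0.112 = 33.04.
cat         O        E   (O−E)²/E
type 1     43   36.875     1.0174
type 2     65   32.155    33.5498
type 3     25   35.695     3.2045
type 4     30     29.5     0.0085
type 5     20     35.4     6.6994
type 6     35   36.285     0.0455
type 7     43    32.45     3.4300
type 8      9     23.6     9.0322
type 9     25    33.04     1.9565
Sum = 58.944
df = 8. Since 58.944 > 15.507, we reject H₀.

58.944; reject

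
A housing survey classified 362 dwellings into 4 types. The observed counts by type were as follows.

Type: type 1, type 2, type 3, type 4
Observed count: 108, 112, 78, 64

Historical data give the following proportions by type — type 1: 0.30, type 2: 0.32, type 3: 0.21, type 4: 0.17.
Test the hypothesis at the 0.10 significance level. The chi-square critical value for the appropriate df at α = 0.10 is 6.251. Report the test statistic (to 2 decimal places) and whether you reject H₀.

0.28; do not reject

Expected counts E_i = n·p_i: 362×0.30 = 108.6, 362×0.32 = 115.84, 362×0.21 = 76.02, 362×0.17 = 61.54.
cat         O        E   (O−E)²/E
type 1    108    108.6      0.003
type 2    112   115.84      0.127
type 3     78    76.02      0.052
type 4     64    61.54      0.098
Sum = 0.28
df = 3. Since 0.28 < 6.251, we do not reject H₀.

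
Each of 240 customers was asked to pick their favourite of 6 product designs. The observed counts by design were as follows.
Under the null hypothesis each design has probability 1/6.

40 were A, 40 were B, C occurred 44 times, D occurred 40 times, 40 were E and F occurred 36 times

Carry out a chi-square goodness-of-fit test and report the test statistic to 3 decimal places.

0.800

Expected count for each of the 6 categories: 240/6 = 40.
χ² = (40−40)²/40 + (40−40)²/40 + (44−40)²/40 + (40−40)²/40 + (40−40)²/40 + (36−40)²/40
   = 0.0000 + 0.0000 + 0.4000 + 0.0000 + 0.0000 + 0.4000
Sum = 0.800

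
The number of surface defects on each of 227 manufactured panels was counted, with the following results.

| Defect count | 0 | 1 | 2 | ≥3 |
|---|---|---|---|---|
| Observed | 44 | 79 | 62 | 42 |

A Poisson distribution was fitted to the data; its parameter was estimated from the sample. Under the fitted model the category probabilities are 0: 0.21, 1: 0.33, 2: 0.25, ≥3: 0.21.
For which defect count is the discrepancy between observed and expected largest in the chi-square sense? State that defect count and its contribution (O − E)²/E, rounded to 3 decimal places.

≥3, 0.674

Expected counts E_i = n·p_i: 227×0.21 = 47.67, 227×0.33 = 74.91, 227×0.25 = 56.75, 227×0.21 = 47.67.
χ² = (44−47.67)²/47.67 + (79−74.91)²/74.91 + (62−56.75)²/56.75 + (42−47.67)²/47.67
   = 0.2825 + 0.2233 + 0.4857 + 0.6744
The largest term is for ≥3: 0.674.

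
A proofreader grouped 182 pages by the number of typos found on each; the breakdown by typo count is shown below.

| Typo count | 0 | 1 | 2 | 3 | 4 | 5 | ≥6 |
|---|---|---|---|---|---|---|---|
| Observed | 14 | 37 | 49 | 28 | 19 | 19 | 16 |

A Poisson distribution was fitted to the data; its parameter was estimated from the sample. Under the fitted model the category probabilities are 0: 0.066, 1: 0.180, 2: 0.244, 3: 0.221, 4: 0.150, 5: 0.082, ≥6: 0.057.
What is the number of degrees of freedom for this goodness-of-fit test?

There are k = 7 categories and 1 parameter estimated from the data, so df = 7 − 1 − 1 = 5.

5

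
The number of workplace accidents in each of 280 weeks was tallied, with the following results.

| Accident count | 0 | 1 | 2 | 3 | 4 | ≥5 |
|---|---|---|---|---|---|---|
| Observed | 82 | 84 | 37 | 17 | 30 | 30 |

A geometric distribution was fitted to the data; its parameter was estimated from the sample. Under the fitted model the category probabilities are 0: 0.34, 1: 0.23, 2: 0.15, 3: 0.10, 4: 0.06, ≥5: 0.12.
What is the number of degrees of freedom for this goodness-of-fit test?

There are k = 6 categories and 1 parameter estimated from the data, so df = 6 − 1 − 1 = 4.

4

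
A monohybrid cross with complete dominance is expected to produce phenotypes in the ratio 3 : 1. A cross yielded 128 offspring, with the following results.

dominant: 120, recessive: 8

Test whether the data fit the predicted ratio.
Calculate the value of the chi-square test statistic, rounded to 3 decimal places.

Ratio total = 4. Expected counts: 128×3/4 = 96, 128×1/4 = 32.
cat            O        E   (O−E)²/E
dominant     120       96     6.0000
recessive      8       32    18.0000
Sum = 24.000

24.000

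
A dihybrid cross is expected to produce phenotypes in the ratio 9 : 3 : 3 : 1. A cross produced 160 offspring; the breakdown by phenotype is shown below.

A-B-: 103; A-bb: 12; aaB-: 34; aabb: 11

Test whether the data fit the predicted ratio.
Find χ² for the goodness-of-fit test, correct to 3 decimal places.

Ratio total = 16. Expected counts: 160×9/16 = 90, 160×3/16 = 30, 160×3/16 = 30, 160×1/16 = 10.
A-B-: (103 − 90)²/90 = 169/90 = 1.8778
A-bb: (12 − 30)²/30 = 324/30 = 10.8000
aaB-: (34 − 30)²/30 = 16/30 = 0.5333
aabb: (11 − 10)²/10 = 1/10 = 0.1000
Sum = 13.311

13.311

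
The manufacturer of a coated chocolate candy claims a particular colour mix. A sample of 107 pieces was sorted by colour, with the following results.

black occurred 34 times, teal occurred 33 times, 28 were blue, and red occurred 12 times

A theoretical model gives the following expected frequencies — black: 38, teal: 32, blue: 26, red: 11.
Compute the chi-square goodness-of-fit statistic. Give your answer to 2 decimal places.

0.70

χ² = (34−38)²/38 + (33−32)²/32 + (28−26)²/26 + (12−11)²/11
   = 0.421 + 0.031 + 0.154 + 0.091
Sum = 0.70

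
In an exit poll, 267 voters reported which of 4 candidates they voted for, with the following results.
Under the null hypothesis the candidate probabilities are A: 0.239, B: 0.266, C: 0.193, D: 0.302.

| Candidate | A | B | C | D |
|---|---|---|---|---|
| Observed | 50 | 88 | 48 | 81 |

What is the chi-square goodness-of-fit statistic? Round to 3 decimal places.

Expected counts E_i = n·p_i: 267×0.239 = 63.813, 267×0.266 = 71.022, 267×0.193 = 51.531, 267×0.302 = 80.634.
cat         O        E   (O−E)²/E
A          50   63.813     2.9900
B          88   71.022     4.0586
C          48   51.531     0.2420
D          81   80.634     0.0017
Sum = 7.292

7.292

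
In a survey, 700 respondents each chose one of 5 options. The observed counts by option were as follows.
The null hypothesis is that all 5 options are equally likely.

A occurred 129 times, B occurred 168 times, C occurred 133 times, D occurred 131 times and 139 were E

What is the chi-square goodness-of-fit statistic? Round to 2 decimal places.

Expected count for each of the 5 categories: 700/5 = 140.
A: (129 − 140)²/140 = 121/140 = 0.864
B: (168 − 140)²/140 = 784/140 = 5.600
C: (133 − 140)²/140 = 49/140 = 0.350
D: (131 − 140)²/140 = 81/140 = 0.579
E: (139 − 140)²/140 = 1/140 = 0.007
Sum = 7.40

7.40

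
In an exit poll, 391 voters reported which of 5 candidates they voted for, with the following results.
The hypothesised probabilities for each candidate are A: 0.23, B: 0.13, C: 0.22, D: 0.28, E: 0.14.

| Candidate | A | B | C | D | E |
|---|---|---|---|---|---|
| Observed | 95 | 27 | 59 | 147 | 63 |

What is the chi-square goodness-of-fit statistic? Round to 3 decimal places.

34.050

Expected counts E_i = n·p_i: 391×0.23 = 89.93, 391×0.13 = 50.83, 391×0.22 = 86.02, 391×0.28 = 109.48, 391×0.14 = 54.74.
χ² = (95−89.93)²/89.93 + (27−50.83)²/50.83 + (59−86.02)²/86.02 + (147−109.48)²/109.48 + (63−54.74)²/54.74
   = 0.2858 + 11.1719 + 8.4873 + 12.8585 + 1.2464
Sum = 34.050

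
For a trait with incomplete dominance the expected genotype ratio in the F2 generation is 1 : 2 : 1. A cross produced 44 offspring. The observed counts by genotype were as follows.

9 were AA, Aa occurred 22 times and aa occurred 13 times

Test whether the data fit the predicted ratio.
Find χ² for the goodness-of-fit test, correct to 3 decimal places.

0.727

Ratio total = 4. Expected counts: 44×1/4 = 11, 44×2/4 = 22, 44×1/4 = 11.
AA: (9 − 11)²/11 = 4/11 = 0.3636
Aa: (22 − 22)²/22 = 0/22 = 0.0000
aa: (13 − 11)²/11 = 4/11 = 0.3636
Sum = 0.727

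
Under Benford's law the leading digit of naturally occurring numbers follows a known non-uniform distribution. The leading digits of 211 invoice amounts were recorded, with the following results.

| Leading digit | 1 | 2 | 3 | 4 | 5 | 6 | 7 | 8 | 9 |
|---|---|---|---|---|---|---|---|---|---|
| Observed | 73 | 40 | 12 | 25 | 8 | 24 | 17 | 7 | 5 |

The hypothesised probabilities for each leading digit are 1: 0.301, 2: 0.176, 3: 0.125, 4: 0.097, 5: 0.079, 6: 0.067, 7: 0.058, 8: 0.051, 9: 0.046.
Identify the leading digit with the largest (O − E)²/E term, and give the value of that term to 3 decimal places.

3, 7.835

Expected counts E_i = n·p_i: 211×0.301 = 63.511, 211×0.176 = 37.136, 211×0.125 = 26.375, 211×0.097 = 20.467, 211×0.079 = 16.669, 211×0.067 = 14.137, 211×0.058 = 12.238, 211×0.051 = 10.761, 211×0.046 = 9.706.
cat         O        E   (O−E)²/E
1          73   63.511     1.4177
2          40   37.136     0.2209
3          12   26.375     7.8347
4          25   20.467     1.0040
5           8   16.669     4.5085
6          24   14.137     6.8811
7          17   12.238     1.8530
8           7   10.761     1.3145
9           5    9.706     2.2817
The largest term is for 3: 7.835.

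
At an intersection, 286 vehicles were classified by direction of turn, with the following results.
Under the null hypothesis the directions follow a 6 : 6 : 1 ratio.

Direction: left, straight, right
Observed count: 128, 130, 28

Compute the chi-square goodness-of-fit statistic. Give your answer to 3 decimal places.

Ratio total = 13. Expected counts: 286×6/13 = 132, 286×6/13 = 132, 286×1/13 = 22.
left: (128 − 132)²/132 = 16/132 = 0.1212
straight: (130 − 132)²/132 = 4/132 = 0.0303
right: (28 − 22)²/22 = 36/22 = 1.6364
Sum = 1.788

1.788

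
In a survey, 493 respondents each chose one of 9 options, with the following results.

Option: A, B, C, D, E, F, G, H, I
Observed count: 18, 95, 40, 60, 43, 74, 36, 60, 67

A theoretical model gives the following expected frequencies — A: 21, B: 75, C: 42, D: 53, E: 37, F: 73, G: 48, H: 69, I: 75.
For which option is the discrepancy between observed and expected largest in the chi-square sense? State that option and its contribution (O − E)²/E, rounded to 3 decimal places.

χ² = (18−21)²/21 + (95−75)²/75 + (40−42)²/42 + (60−53)²/53 + (43−37)²/37 + (74−73)²/73 + (36−48)²/48 + (60−69)²/69 + (67−75)²/75
   = 0.4286 + 5.3333 + 0.0952 + 0.9245 + 0.9730 + 0.0137 + 3.0000 + 1.1739 + 0.8533
The largest term is for B: 5.333.

B, 5.333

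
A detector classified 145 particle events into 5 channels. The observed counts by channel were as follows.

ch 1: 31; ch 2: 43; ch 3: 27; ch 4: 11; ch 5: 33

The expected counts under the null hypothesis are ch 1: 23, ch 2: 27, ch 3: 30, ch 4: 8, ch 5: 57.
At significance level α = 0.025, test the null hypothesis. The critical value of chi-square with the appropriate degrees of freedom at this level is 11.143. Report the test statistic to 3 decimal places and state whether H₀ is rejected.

23.794; reject

ch 1: (31 − 23)²/23 = 64/23 = 2.7826
ch 2: (43 − 27)²/27 = 256/27 = 9.4815
ch 3: (27 − 30)²/30 = 9/30 = 0.3000
ch 4: (11 − 8)²/8 = 9/8 = 1.1250
ch 5: (33 − 57)²/57 = 576/57 = 10.1053
Sum = 23.794
df = 4. Since 23.794 > 11.143, we reject H₀.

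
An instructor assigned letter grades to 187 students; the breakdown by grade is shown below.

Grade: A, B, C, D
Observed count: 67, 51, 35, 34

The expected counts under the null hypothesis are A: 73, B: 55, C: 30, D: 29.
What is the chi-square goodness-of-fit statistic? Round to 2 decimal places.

2.48

cat         O        E   (O−E)²/E
A          67       73      0.493
B          51       55      0.291
C          35       30      0.833
D          34       29      0.862
Sum = 2.48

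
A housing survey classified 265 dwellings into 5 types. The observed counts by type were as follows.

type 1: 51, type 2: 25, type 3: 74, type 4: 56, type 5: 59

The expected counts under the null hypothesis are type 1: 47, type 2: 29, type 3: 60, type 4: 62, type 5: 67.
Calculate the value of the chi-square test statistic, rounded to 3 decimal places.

5.695

type 1: (51 − 47)²/47 = 16/47 = 0.3404
type 2: (25 − 29)²/29 = 16/29 = 0.5517
type 3: (74 − 60)²/60 = 196/60 = 3.2667
type 4: (56 − 62)²/62 = 36/62 = 0.5806
type 5: (59 − 67)²/67 = 64/67 = 0.9552
Sum = 5.695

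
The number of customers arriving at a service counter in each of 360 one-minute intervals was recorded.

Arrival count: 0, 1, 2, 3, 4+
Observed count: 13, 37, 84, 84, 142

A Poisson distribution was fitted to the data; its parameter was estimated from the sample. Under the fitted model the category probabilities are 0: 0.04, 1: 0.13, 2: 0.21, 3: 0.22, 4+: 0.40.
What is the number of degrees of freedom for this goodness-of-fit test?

There are k = 5 categories and 1 parameter estimated from the data, so df = 5 − 1 − 1 = 3.

3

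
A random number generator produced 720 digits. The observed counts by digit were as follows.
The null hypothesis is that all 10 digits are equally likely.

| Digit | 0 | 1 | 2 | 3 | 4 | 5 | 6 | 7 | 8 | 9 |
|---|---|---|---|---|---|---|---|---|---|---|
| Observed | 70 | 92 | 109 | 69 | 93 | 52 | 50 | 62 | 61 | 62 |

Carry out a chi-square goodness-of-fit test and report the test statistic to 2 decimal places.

47.61

Expected count for each of the 10 categories: 720/10 = 72.
cat         O        E   (O−E)²/E
0          70       72      0.056
1          92       72      5.556
2         109       72     19.014
3          69       72      0.125
4          93       72      6.125
5          52       72      5.556
6          50       72      6.722
7          62       72      1.389
8          61       72      1.681
9          62       72      1.389
Sum = 47.61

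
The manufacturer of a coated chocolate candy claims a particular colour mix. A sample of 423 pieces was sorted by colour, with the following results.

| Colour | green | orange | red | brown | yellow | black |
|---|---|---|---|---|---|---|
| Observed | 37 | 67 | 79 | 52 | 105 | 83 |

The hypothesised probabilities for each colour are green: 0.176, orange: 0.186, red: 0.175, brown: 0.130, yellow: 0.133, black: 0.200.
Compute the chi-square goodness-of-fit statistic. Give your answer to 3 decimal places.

63.325

Expected counts E_i = n·p_i: 423×0.176 = 74.448, 423×0.186 = 78.678, 423×0.175 = 74.025, 423×0.130 = 54.99, 423×0.133 = 56.259, 423×0.200 = 84.6.
green: (37 − 74.448)²/74.448 = 1402.352704/74.448 = 18.8367
orange: (67 − 78.678)²/78.678 = 136.375684/78.678 = 1.7333
red: (79 − 74.025)²/74.025 = 24.750625/74.025 = 0.3344
brown: (52 − 54.99)²/54.99 = 8.9401/54.99 = 0.1626
yellow: (105 − 56.259)²/56.259 = 2375.685081/56.259 = 42.2276
black: (83 − 84.6)²/84.6 = 2.56/84.6 = 0.0303
Sum = 63.325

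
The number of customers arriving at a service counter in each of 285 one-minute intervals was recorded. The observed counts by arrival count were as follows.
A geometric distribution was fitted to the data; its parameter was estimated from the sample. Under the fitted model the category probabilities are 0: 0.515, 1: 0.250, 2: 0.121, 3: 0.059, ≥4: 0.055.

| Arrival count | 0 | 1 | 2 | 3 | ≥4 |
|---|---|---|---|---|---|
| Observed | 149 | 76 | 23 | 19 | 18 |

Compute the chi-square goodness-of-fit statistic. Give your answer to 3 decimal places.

Expected counts E_i = n·p_i: 285×0.515 = 146.775, 285×0.250 = 71.25, 285×0.121 = 34.485, 285×0.059 = 16.815, 285×0.055 = 15.675.
χ² = (149−146.775)²/146.775 + (76−71.25)²/71.25 + (23−34.485)²/34.485 + (19−16.815)²/16.815 + (18−15.675)²/15.675
   = 0.0337 + 0.3167 + 3.8250 + 0.2839 + 0.3449
Sum = 4.804

4.804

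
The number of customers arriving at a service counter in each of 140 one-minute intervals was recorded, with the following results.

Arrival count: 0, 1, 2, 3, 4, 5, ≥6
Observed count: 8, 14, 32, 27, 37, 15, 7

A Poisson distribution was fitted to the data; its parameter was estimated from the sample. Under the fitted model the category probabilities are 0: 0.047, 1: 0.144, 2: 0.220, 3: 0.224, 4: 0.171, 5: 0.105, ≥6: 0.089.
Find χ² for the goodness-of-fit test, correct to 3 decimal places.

Expected counts E_i = n·p_i: 140×0.047 = 6.58, 140×0.144 = 20.16, 140×0.220 = 30.8, 140×0.224 = 31.36, 140×0.171 = 23.94, 140×0.105 = 14.7, 140×0.089 = 12.46.
χ² = (8−6.58)²/6.58 + (14−20.16)²/20.16 + (32−30.8)²/30.8 + (27−31.36)²/31.36 + (37−23.94)²/23.94 + (15−14.7)²/14.7 + (7−12.46)²/12.46
   = 0.3064 + 1.8822 + 0.0468 + 0.6062 + 7.1246 + 0.0061 + 2.3926
Sum = 12.365

12.365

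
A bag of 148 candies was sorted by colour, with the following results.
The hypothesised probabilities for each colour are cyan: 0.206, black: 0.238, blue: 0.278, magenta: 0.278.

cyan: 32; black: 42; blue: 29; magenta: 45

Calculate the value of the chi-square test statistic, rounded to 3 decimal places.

Expected counts E_i = n·p_i: 148×0.206 = 30.488, 148×0.238 = 35.224, 148×0.278 = 41.144, 148×0.278 = 41.144.
χ² = (32−30.488)²/30.488 + (42−35.224)²/35.224 + (29−41.144)²/41.144 + (45−41.144)²/41.144
   = 0.0750 + 1.3035 + 3.5844 + 0.3614
Sum = 5.324

5.324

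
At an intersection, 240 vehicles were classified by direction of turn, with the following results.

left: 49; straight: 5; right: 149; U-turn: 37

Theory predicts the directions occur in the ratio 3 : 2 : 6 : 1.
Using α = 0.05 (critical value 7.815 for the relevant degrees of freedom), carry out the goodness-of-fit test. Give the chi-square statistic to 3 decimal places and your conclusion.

Ratio total = 12. Expected counts: 240×3/12 = 60, 240×2/12 = 40, 240×6/12 = 120, 240×1/12 = 20.
χ² = (49−60)²/60 + (5−40)²/40 + (149−120)²/120 + (37−20)²/20
   = 2.0167 + 30.6250 + 7.0083 + 14.4500
Sum = 54.100
df = 3. Since 54.100 > 7.815, we reject H₀.

54.100; reject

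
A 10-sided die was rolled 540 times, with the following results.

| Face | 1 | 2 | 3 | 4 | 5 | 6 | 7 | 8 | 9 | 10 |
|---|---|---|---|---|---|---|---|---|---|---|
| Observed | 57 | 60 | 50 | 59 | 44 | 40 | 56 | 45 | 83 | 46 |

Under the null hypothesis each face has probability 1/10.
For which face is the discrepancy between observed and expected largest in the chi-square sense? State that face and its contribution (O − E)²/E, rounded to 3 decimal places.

9, 15.574

Expected count for each of the 10 categories: 540/10 = 54.
1: (57 − 54)²/54 = 9/54 = 0.1667
2: (60 − 54)²/54 = 36/54 = 0.6667
3: (50 − 54)²/54 = 16/54 = 0.2963
4: (59 − 54)²/54 = 25/54 = 0.4630
5: (44 − 54)²/54 = 100/54 = 1.8519
6: (40 − 54)²/54 = 196/54 = 3.6296
7: (56 − 54)²/54 = 4/54 = 0.0741
8: (45 − 54)²/54 = 81/54 = 1.5000
9: (83 − 54)²/54 = 841/54 = 15.5741
10: (46 − 54)²/54 = 64/54 = 1.1852
The largest term is for 9: 15.574.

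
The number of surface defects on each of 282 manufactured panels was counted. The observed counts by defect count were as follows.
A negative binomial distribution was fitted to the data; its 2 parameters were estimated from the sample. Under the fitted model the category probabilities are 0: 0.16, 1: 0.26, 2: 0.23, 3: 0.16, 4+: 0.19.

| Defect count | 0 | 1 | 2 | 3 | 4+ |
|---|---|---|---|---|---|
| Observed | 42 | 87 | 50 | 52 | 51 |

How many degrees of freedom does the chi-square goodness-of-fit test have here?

2

There are k = 5 categories and 2 parameters estimated from the data, so df = 5 − 1 − 2 = 2.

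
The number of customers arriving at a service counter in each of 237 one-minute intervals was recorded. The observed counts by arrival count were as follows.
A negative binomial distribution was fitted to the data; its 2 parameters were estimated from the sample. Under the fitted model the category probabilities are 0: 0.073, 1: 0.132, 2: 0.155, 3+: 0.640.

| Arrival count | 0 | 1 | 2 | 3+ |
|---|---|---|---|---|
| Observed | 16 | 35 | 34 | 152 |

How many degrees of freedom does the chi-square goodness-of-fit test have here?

There are k = 4 categories and 2 parameters estimated from the data, so df = 4 − 1 − 2 = 1.

1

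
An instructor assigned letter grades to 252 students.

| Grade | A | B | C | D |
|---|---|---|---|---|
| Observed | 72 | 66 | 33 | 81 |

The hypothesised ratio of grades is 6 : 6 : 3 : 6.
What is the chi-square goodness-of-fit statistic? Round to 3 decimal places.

Ratio total = 21. Expected counts: 252×6/21 = 72, 252×6/21 = 72, 252×3/21 = 36, 252×6/21 = 72.
χ² = (72−72)²/72 + (66−72)²/72 + (33−36)²/36 + (81−72)²/72
   = 0.0000 + 0.5000 + 0.2500 + 1.1250
Sum = 1.875

1.875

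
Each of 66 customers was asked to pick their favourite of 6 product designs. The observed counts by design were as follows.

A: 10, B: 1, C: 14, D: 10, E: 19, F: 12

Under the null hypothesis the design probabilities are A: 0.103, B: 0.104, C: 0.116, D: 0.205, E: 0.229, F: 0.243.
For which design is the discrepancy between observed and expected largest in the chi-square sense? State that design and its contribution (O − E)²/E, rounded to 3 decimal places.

C, 5.257

Expected counts E_i = n·p_i: 66×0.103 = 6.798, 66×0.104 = 6.864, 66×0.116 = 7.656, 66×0.205 = 13.53, 66×0.229 = 15.114, 66×0.243 = 16.038.
A: (10 − 6.798)²/6.798 = 10.252804/6.798 = 1.5082
B: (1 − 6.864)²/6.864 = 34.386496/6.864 = 5.0097
C: (14 − 7.656)²/7.656 = 40.246336/7.656 = 5.2568
D: (10 − 13.53)²/13.53 = 12.4609/13.53 = 0.9210
E: (19 − 15.114)²/15.114 = 15.100996/15.114 = 0.9991
F: (12 − 16.038)²/16.038 = 16.305444/16.038 = 1.0167
The largest term is for C: 5.257.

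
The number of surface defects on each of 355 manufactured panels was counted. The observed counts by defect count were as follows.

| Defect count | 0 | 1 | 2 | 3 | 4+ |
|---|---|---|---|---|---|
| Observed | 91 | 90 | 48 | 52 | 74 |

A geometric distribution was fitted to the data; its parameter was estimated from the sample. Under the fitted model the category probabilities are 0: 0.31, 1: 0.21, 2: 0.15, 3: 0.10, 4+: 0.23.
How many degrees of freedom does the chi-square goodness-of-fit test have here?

3

There are k = 5 categories and 1 parameter estimated from the data, so df = 5 − 1 − 1 = 3.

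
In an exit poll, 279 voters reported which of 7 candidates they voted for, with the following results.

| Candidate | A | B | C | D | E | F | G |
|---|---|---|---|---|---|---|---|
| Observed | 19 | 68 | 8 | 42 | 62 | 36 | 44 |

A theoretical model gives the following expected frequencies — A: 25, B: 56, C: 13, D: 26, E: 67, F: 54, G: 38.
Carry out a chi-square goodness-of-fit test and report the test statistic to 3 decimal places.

23.101

χ² = (19−25)²/25 + (68−56)²/56 + (8−13)²/13 + (42−26)²/26 + (62−67)²/67 + (36−54)²/54 + (44−38)²/38
   = 1.4400 + 2.5714 + 1.9231 + 9.8462 + 0.3731 + 6.0000 + 0.9474
Sum = 23.101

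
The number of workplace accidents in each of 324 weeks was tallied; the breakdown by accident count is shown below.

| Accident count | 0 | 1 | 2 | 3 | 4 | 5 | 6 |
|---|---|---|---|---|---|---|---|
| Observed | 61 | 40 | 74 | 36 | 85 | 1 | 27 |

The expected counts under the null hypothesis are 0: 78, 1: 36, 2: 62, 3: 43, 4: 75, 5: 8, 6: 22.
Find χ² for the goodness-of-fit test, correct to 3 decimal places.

cat         O        E   (O−E)²/E
0          61       78     3.7051
1          40       36     0.4444
2          74       62     2.3226
3          36       43     1.1395
4          85       75     1.3333
5           1        8     6.1250
6          27       22     1.1364
Sum = 16.206

16.206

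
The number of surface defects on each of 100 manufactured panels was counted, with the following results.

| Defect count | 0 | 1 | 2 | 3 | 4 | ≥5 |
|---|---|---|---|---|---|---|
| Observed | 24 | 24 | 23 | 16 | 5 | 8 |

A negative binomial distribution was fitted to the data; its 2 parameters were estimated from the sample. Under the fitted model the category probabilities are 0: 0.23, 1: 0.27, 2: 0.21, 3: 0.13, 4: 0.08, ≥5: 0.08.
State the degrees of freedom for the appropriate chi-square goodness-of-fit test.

There are k = 6 categories and 2 parameters estimated from the data, so df = 6 − 1 − 2 = 3.

3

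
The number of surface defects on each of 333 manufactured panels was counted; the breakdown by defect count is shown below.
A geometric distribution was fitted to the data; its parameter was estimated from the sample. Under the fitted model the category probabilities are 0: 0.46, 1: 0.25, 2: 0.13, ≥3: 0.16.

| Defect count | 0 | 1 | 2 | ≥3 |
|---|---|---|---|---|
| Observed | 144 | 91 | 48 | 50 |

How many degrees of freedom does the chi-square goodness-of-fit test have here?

2

There are k = 4 categories and 1 parameter estimated from the data, so df = 4 − 1 − 1 = 2.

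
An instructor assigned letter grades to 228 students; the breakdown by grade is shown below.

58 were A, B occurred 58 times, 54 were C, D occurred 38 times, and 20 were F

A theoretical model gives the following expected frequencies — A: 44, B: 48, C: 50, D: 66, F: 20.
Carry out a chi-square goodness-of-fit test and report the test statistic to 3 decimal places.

cat         O        E   (O−E)²/E
A          58       44     4.4545
B          58       48     2.0833
C          54       50     0.3200
D          38       66    11.8788
F          20       20     0.0000
Sum = 18.737

18.737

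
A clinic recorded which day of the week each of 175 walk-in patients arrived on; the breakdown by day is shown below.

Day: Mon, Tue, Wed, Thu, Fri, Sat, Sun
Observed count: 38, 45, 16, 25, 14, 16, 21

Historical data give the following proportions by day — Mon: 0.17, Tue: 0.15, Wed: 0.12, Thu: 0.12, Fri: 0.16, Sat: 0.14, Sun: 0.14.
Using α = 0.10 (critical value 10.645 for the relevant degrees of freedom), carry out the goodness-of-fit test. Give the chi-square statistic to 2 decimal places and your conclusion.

28.08; reject

Expected counts E_i = n·p_i: 175×0.17 = 29.75, 175×0.15 = 26.25, 175×0.12 = 21, 175×0.12 = 21, 175×0.16 = 28, 175×0.14 = 24.5, 175×0.14 = 24.5.
Mon: (38 − 29.75)²/29.75 = 68.0625/29.75 = 2.288
Tue: (45 − 26.25)²/26.25 = 351.5625/26.25 = 13.393
Wed: (16 − 21)²/21 = 25/21 = 1.190
Thu: (25 − 21)²/21 = 16/21 = 0.762
Fri: (14 − 28)²/28 = 196/28 = 7.000
Sat: (16 − 24.5)²/24.5 = 72.25/24.5 = 2.949
Sun: (21 − 24.5)²/24.5 = 12.25/24.5 = 0.500
Sum = 28.08
df = 6. Since 28.08 > 10.645, we reject H₀.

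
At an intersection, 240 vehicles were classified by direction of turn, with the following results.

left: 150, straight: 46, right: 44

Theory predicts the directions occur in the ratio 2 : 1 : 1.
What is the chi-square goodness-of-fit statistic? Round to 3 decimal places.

15.033

Ratio total = 4. Expected counts: 240×2/4 = 120, 240×1/4 = 60, 240×1/4 = 60.
cat           O        E   (O−E)²/E
left        150      120     7.5000
straight     46       60     3.2667
right        44       60     4.2667
Sum = 15.033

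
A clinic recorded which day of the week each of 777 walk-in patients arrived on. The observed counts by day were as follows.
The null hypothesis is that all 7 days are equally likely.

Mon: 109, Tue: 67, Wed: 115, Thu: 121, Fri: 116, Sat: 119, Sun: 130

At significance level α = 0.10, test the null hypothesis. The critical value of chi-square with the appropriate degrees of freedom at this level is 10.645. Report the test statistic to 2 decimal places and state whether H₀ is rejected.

Expected count for each of the 7 categories: 777/7 = 111.
Mon: (109 − 111)²/111 = 4/111 = 0.036
Tue: (67 − 111)²/111 = 1936/111 = 17.441
Wed: (115 − 111)²/111 = 16/111 = 0.144
Thu: (121 − 111)²/111 = 100/111 = 0.901
Fri: (116 − 111)²/111 = 25/111 = 0.225
Sat: (119 − 111)²/111 = 64/111 = 0.577
Sun: (130 − 111)²/111 = 361/111 = 3.252
Sum = 22.58
df = 6. Since 22.58 > 10.645, we reject H₀.

22.58; reject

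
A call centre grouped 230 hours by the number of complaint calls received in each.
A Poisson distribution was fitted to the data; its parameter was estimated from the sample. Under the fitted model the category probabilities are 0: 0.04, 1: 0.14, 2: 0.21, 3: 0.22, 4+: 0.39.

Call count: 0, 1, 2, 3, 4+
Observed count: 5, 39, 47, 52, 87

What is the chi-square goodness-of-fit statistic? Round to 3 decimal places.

Expected counts E_i = n·p_i: 230×0.04 = 9.2, 230×0.14 = 32.2, 230×0.21 = 48.3, 230×0.22 = 50.6, 230×0.39 = 89.7.
χ² = (5−9.2)²/9.2 + (39−32.2)²/32.2 + (47−48.3)²/48.3 + (52−50.6)²/50.6 + (87−89.7)²/89.7
   = 1.9174 + 1.4360 + 0.0350 + 0.0387 + 0.0813
Sum = 3.508

3.508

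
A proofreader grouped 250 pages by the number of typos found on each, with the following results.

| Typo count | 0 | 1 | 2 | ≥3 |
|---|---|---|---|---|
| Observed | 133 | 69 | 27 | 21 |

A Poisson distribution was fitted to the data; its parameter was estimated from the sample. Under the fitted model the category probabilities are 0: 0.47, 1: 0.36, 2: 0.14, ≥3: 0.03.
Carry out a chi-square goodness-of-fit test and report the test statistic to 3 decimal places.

33.073

Expected counts E_i = n·p_i: 250×0.47 = 117.5, 250×0.36 = 90, 250×0.14 = 35, 250×0.03 = 7.5.
χ² = (133−117.5)²/117.5 + (69−90)²/90 + (27−35)²/35 + (21−7.5)²/7.5
   = 2.0447 + 4.9000 + 1.8286 + 24.3000
Sum = 33.073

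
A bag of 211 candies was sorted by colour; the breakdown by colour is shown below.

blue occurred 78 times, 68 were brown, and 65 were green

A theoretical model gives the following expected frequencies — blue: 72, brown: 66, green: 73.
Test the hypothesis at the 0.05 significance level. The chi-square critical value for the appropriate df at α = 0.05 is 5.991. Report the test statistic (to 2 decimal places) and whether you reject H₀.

χ² = (78−72)²/72 + (68−66)²/66 + (65−73)²/73
   = 0.500 + 0.061 + 0.877
Sum = 1.44
df = 2. Since 1.44 < 5.991, we do not reject H₀.

1.44; do not reject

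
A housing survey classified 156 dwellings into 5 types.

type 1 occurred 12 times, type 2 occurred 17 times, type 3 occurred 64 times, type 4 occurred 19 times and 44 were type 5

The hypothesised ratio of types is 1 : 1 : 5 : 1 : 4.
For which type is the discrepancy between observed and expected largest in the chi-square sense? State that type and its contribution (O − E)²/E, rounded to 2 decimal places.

type 4, 2.77

Ratio total = 12. Expected counts: 156×1/12 = 13, 156×1/12 = 13, 156×5/12 = 65, 156×1/12 = 13, 156×4/12 = 52.
type 1: (12 − 13)²/13 = 1/13 = 0.077
type 2: (17 − 13)²/13 = 16/13 = 1.231
type 3: (64 − 65)²/65 = 1/65 = 0.015
type 4: (19 − 13)²/13 = 36/13 = 2.769
type 5: (44 − 52)²/52 = 64/52 = 1.231
The largest term is for type 4: 2.77.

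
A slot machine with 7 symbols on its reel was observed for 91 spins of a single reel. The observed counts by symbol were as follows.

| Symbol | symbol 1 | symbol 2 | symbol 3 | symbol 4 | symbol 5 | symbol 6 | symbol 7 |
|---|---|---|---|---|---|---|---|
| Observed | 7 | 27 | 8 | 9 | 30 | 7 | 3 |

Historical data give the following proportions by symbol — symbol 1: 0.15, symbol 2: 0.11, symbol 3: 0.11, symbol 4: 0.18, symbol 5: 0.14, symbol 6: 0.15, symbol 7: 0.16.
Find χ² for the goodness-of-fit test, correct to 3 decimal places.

71.607

Expected counts E_i = n·p_i: 91×0.15 = 13.65, 91×0.11 = 10.01, 91×0.11 = 10.01, 91×0.18 = 16.38, 91×0.14 = 12.74, 91×0.15 = 13.65, 91×0.16 = 14.56.
cat           O        E   (O−E)²/E
symbol 1      7    13.65     3.2397
symbol 2     27    10.01    28.8372
symbol 3      8    10.01     0.4036
symbol 4      9    16.38     3.3251
symbol 5     30    12.74    23.3836
symbol 6      7    13.65     3.2397
symbol 7      3    14.56     9.1781
Sum = 71.607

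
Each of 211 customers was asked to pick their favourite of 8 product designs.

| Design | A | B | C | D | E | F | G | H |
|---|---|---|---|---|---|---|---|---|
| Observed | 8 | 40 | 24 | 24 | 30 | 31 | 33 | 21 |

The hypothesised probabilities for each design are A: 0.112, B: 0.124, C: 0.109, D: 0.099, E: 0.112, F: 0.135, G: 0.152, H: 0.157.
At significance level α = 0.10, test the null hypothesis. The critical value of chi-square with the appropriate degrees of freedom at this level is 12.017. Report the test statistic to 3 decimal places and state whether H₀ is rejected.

Expected counts E_i = n·p_i: 211×0.112 = 23.632, 211×0.124 = 26.164, 211×0.109 = 22.999, 211×0.099 = 20.889, 211×0.112 = 23.632, 211×0.135 = 28.485, 211×0.152 = 32.072, 211×0.157 = 33.127.
A: (8 − 23.632)²/23.632 = 244.359424/23.632 = 10.3402
B: (40 − 26.164)²/26.164 = 191.434896/26.164 = 7.3167
C: (24 − 22.999)²/22.999 = 1.002001/22.999 = 0.0436
D: (24 − 20.889)²/20.889 = 9.678321/20.889 = 0.4633
E: (30 − 23.632)²/23.632 = 40.551424/23.632 = 1.7160
F: (31 − 28.485)²/28.485 = 6.325225/28.485 = 0.2221
G: (33 − 32.072)²/32.072 = 0.861184/32.072 = 0.0269
H: (21 − 33.127)²/33.127 = 147.064129/33.127 = 4.4394
Sum = 24.568
df = 7. Since 24.568 > 12.017, we reject H₀.

24.568; reject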